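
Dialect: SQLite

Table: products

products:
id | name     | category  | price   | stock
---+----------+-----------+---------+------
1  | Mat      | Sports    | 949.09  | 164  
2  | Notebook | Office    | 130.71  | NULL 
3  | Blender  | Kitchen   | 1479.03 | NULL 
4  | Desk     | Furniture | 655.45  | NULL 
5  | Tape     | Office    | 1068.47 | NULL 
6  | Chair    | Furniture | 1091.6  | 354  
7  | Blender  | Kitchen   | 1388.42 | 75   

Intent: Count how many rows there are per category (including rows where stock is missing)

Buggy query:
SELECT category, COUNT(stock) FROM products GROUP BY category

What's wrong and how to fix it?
Bug: COUNT(stock) skips NULLs, so groups with missing stock are undercounted

Fix: Use COUNT(*) to count all rows regardless of NULL

Corrected query:
SELECT category, COUNT(*) FROM products GROUP BY category

Result:
category  | COUNT(*)
----------+---------
Furniture | 2       
Kitchen   | 2       
Office    | 2       
Sports    | 1       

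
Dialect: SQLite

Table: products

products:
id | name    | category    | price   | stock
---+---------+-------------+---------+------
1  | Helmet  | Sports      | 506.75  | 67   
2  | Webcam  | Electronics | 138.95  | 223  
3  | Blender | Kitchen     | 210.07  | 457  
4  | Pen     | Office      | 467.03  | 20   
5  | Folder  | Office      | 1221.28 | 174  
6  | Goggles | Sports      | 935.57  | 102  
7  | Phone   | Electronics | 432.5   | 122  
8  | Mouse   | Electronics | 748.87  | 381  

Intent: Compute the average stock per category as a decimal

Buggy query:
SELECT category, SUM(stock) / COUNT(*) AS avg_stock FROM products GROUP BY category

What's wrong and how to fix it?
Bug: Both operands are integers, so '/' performs integer division and truncates

Fix: Cast one side to REAL so the division keeps the fractional part

Corrected query:
SELECT category, SUM(stock) * 1.0 / COUNT(*) AS avg_stock FROM products GROUP BY category

Result:
category    | avg_stock
------------+----------
Electronics | 242      
Kitchen     | 457      
Office      | 97       
Sports      | 84.5     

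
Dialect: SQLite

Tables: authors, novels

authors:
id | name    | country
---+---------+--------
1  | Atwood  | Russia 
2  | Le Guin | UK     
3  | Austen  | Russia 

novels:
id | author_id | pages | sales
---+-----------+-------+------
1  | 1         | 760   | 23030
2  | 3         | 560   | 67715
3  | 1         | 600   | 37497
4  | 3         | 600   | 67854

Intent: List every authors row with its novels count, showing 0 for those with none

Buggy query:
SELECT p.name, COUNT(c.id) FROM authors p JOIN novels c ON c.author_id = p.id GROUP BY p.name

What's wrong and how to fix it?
Bug: An inner join excludes parents with zero children

Fix: Use LEFT JOIN so parents without children still appear (COUNT(c.id) gives 0)

Corrected query:
SELECT p.name, COUNT(c.id) FROM authors p LEFT JOIN novels c ON c.author_id = p.id GROUP BY p.name

Result:
name    | COUNT(c.id)
--------+------------
Atwood  | 2          
Austen  | 2          
Le Guin | 0          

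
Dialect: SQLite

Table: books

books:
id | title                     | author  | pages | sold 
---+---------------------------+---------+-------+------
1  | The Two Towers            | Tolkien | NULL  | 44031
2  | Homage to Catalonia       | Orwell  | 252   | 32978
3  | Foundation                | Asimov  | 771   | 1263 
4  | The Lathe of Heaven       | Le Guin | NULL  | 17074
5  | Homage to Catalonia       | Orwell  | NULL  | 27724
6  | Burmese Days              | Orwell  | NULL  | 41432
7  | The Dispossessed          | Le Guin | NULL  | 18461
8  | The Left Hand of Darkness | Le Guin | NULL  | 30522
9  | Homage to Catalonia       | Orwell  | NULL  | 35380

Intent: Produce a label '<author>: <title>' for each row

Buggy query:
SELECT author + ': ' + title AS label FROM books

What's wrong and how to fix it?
Bug: '+' is numeric addition; on text columns SQLite converts them to 0 instead of concatenating

Fix: Use the || operator for string concatenation

Corrected query:
SELECT author || ': ' || title AS label FROM books

Result:
label                             
----------------------------------
Tolkien: The Two Towers           
Orwell: Homage to Catalonia       
Asimov: Foundation                
Le Guin: The Lathe of Heaven      
Orwell: Homage to Catalonia       
Orwell: Burmese Days              
Le Guin: The Dispossessed         
Le Guin: The Left Hand of Darkness
Orwell: Homage to Catalonia       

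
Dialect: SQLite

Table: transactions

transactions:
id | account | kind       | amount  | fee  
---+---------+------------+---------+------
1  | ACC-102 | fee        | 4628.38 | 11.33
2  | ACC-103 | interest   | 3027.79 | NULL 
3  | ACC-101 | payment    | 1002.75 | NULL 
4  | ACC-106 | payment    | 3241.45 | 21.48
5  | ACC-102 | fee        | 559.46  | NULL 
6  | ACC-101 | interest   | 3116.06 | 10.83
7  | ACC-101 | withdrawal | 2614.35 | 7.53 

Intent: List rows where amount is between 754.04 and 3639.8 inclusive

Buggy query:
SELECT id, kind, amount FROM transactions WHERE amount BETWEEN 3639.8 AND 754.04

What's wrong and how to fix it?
Bug: The bounds are reversed; BETWEEN a AND b requires a <= b to match anything

Fix: Swap the bounds so the smaller value comes first

Corrected query:
SELECT id, kind, amount FROM transactions WHERE amount BETWEEN 754.04 AND 3639.8

Result:
id | kind       | amount 
---+------------+--------
2  | interest   | 3027.79
3  | payment    | 1002.75
4  | payment    | 3241.45
6  | interest   | 3116.06
7  | withdrawal | 2614.35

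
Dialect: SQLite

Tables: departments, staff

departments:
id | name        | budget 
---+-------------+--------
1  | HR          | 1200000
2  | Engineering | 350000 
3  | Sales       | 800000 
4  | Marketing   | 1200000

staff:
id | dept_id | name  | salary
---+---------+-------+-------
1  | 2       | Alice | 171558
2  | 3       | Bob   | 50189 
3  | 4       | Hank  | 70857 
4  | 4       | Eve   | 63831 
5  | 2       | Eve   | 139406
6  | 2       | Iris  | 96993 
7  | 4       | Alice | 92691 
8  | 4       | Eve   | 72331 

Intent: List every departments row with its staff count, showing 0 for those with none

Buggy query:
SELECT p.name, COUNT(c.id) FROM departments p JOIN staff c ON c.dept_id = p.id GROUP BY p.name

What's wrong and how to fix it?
Bug: An inner join excludes parents with zero children

Fix: Use LEFT JOIN so parents without children still appear (COUNT(c.id) gives 0)

Corrected query:
SELECT p.name, COUNT(c.id) FROM departments p LEFT JOIN staff c ON c.dept_id = p.id GROUP BY p.name

Result:
name        | COUNT(c.id)
------------+------------
Engineering | 3          
HR          | 0          
Marketing   | 4          
Sales       | 1          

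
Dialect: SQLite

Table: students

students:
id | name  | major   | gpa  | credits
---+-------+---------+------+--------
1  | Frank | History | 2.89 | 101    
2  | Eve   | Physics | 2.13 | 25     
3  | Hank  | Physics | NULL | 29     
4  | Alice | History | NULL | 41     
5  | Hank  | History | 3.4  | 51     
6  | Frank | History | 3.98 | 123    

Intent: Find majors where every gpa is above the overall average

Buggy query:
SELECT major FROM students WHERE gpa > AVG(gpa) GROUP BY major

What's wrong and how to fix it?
Bug: WHERE evaluates per row before aggregation, so AVG() is unavailable

Fix: Use a subquery for AVG and a HAVING MIN(...) filter so the condition holds for every row in the group

Corrected query:
SELECT major FROM students GROUP BY major HAVING MIN(gpa) > (SELECT AVG(gpa) FROM students)

Result:
(no rows)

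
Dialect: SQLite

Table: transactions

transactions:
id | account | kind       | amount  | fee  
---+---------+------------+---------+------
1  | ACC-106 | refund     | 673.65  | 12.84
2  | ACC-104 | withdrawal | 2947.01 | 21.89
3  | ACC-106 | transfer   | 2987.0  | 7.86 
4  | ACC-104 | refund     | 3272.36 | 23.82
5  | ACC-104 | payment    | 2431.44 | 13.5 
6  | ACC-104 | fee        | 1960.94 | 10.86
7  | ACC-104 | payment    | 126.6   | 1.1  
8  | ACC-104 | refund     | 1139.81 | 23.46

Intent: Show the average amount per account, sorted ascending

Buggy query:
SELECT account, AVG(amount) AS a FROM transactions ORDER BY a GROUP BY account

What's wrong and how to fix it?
Bug: GROUP BY must precede ORDER BY

Fix: Move ORDER BY to the end, after GROUP BY

Corrected query:
SELECT account, AVG(amount) AS a FROM transactions GROUP BY account ORDER BY a

Result:
account | a          
--------+------------
ACC-106 | 1830.325   
ACC-104 | 1979.693333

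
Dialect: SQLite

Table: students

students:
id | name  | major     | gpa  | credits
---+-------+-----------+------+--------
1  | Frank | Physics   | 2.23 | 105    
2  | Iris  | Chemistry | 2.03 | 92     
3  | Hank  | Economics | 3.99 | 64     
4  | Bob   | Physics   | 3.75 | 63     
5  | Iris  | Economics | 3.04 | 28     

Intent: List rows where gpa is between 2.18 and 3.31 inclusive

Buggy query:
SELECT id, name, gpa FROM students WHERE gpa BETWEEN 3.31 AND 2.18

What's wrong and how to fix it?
Bug: The bounds are reversed; BETWEEN a AND b requires a <= b to match anything

Fix: Swap the bounds so the smaller value comes first

Corrected query:
SELECT id, name, gpa FROM students WHERE gpa BETWEEN 2.18 AND 3.31

Result:
id | name  | gpa 
---+-------+-----
1  | Frank | 2.23
5  | Iris  | 3.04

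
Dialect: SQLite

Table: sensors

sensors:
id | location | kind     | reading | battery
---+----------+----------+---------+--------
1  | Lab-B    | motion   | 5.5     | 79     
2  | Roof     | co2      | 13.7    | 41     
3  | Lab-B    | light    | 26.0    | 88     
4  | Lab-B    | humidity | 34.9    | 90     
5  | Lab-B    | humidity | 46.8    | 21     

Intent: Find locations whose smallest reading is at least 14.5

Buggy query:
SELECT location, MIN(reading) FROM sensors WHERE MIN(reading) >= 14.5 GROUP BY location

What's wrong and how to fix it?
Bug: MIN() in WHERE is a misuse of aggregate

Fix: Replace WHERE with HAVING after the GROUP BY

Corrected query:
SELECT location, MIN(reading) FROM sensors GROUP BY location HAVING MIN(reading) >= 14.5

Result:
(no rows)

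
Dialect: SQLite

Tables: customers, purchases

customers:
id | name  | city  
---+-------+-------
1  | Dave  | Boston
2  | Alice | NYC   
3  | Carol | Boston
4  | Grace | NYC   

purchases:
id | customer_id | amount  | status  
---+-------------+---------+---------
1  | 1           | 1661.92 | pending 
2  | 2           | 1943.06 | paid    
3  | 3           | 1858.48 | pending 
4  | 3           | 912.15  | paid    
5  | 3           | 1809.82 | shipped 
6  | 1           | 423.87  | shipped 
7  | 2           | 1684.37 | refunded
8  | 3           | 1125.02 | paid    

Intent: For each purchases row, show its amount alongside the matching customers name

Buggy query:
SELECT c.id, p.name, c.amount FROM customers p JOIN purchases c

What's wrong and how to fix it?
Bug: Missing join condition: each purchases row is matched to all customers rows instead of just its own

Fix: Add ON c.customer_id = p.id to the JOIN

Corrected query:
SELECT c.id, p.name, c.amount FROM customers p JOIN purchases c ON c.customer_id = p.id

Result:
id | name  | amount 
---+-------+--------
1  | Dave  | 1661.92
2  | Alice | 1943.06
3  | Carol | 1858.48
4  | Carol | 912.15 
5  | Carol | 1809.82
6  | Dave  | 423.87 
7  | Alice | 1684.37
8  | Carol | 1125.02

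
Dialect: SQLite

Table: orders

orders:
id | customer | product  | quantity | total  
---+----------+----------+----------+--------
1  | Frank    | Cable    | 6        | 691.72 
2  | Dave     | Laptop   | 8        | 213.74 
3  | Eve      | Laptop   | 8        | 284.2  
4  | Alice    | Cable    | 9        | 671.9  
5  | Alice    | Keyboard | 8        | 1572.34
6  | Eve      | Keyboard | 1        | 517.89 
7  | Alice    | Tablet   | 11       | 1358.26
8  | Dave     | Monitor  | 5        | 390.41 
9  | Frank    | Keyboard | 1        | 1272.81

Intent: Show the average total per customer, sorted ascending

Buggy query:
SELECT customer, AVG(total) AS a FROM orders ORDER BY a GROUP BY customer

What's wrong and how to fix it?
Bug: GROUP BY must precede ORDER BY

Fix: Reorder: SELECT … FROM … GROUP BY … ORDER BY …

Corrected query:
SELECT customer, AVG(total) AS a FROM orders GROUP BY customer ORDER BY a

Result:
customer | a          
---------+------------
Dave     | 302.075    
Eve      | 401.045    
Frank    | 982.265    
Alice    | 1200.833333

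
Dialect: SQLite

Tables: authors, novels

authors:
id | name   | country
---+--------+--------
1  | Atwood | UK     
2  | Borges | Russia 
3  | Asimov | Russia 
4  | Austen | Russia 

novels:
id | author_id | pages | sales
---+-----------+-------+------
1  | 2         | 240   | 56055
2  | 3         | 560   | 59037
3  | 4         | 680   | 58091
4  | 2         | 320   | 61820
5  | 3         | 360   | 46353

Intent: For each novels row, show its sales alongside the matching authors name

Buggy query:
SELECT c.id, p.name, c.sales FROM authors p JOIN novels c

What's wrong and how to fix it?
Bug: Missing join condition: each novels row is matched to all authors rows instead of just its own

Fix: Add ON c.author_id = p.id to the JOIN

Corrected query:
SELECT c.id, p.name, c.sales FROM authors p JOIN novels c ON c.author_id = p.id

Result:
id | name   | sales
---+--------+------
1  | Borges | 56055
2  | Asimov | 59037
3  | Austen | 58091
4  | Borges | 61820
5  | Asimov | 46353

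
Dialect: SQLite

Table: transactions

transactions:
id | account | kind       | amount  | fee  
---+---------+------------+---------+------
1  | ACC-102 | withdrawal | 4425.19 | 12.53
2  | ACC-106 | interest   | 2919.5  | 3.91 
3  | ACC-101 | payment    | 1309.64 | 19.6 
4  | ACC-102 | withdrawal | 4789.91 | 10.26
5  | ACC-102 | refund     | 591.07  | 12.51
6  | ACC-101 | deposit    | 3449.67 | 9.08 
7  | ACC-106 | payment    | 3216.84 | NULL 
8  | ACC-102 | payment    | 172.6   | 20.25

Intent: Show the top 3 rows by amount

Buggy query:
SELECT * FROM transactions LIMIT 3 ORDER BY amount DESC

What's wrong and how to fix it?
Bug: ORDER BY cannot follow LIMIT; LIMIT is the final clause

Fix: Swap the clauses: ORDER BY first, then LIMIT

Corrected query:
SELECT * FROM transactions ORDER BY amount DESC LIMIT 3

Result:
id | account | kind       | amount  | fee  
---+---------+------------+---------+------
4  | ACC-102 | withdrawal | 4789.91 | 10.26
1  | ACC-102 | withdrawal | 4425.19 | 12.53
6  | ACC-101 | deposit    | 3449.67 | 9.08 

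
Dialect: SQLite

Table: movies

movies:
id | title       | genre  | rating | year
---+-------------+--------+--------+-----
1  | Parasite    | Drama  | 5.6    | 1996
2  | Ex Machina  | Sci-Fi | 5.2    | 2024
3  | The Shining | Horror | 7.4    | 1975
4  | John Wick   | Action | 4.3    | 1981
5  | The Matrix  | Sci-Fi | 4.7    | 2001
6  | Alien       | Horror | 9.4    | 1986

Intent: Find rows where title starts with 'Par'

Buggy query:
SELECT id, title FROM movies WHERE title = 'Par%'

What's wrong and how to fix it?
Bug: '=' compares the literal string including the % character; pattern matching needs LIKE

Fix: Replace '=' with LIKE so 'Par%' is treated as a pattern

Corrected query:
SELECT id, title FROM movies WHERE title LIKE 'Par%'

Result:
id | title   
---+---------
1  | Parasite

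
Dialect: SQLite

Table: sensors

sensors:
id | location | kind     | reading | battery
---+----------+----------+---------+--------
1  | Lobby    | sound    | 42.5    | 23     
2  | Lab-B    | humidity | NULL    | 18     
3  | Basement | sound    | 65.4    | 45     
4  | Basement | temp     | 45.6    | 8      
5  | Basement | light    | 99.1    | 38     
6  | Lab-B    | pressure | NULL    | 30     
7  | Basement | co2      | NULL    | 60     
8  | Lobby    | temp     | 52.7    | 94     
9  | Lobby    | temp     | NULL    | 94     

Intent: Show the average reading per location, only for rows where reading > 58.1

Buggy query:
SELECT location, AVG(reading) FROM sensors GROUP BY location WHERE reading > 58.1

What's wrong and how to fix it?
Bug: WHERE cannot follow GROUP BY

Fix: Place WHERE between FROM and GROUP BY

Corrected query:
SELECT location, AVG(reading) FROM sensors WHERE reading > 58.1 GROUP BY location

Result:
location | AVG(reading)
---------+-------------
Basement | 82.25       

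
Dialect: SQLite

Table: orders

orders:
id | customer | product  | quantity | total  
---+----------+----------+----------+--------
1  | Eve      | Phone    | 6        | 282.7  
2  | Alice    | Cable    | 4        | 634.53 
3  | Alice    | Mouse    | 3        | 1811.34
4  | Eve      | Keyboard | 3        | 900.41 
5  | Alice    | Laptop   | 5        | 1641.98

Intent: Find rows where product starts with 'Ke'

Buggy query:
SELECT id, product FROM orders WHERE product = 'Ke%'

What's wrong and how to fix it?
Bug: Wildcards only work with LIKE; '=' treats '%' as a literal character

Fix: Replace '=' with LIKE so 'Ke%' is treated as a pattern

Corrected query:
SELECT id, product FROM orders WHERE product LIKE 'Ke%'

Result:
id | product 
---+---------
4  | Keyboard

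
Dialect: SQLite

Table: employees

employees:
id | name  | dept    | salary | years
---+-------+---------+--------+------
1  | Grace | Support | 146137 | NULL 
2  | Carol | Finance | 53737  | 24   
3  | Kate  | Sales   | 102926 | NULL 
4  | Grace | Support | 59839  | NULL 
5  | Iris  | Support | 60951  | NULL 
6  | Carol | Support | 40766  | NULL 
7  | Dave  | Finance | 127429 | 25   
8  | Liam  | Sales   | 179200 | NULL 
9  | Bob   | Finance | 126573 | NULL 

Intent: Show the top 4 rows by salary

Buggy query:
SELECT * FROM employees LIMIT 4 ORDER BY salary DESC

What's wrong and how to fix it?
Bug: LIMIT must come after ORDER BY

Fix: Sort with ORDER BY, then apply LIMIT

Corrected query:
SELECT * FROM employees ORDER BY salary DESC LIMIT 4

Result:
id | name  | dept    | salary | years
---+-------+---------+--------+------
8  | Liam  | Sales   | 179200 | NULL 
1  | Grace | Support | 146137 | NULL 
7  | Dave  | Finance | 127429 | 25   
9  | Bob   | Finance | 126573 | NULL 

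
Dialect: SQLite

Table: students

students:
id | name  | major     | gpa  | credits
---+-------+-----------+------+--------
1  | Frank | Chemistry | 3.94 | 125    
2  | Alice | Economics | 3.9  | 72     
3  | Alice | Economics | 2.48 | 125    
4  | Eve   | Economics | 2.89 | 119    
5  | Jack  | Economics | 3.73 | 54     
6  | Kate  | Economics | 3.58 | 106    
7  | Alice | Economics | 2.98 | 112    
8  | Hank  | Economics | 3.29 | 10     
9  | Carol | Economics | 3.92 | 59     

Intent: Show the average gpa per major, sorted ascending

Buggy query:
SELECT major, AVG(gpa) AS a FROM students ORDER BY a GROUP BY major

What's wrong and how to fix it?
Bug: GROUP BY must precede ORDER BY

Fix: Move ORDER BY to the end, after GROUP BY

Corrected query:
SELECT major, AVG(gpa) AS a FROM students GROUP BY major ORDER BY a

Result:
major     | a      
----------+--------
Economics | 3.34625
Chemistry | 3.94   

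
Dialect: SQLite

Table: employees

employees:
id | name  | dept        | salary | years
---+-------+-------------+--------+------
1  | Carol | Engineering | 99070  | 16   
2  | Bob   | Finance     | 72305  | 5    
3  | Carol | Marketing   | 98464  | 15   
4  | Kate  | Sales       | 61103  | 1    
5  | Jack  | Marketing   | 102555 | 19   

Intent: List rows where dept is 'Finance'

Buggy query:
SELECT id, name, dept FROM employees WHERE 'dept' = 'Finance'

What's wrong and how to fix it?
Bug: 'dept' in single quotes is a string literal, not the column; the comparison is literal-vs-literal and never true

Fix: Remove the quotes around the column name (or use double quotes for an identifier)

Corrected query:
SELECT id, name, dept FROM employees WHERE dept = 'Finance'

Result:
id | name | dept   
---+------+--------
2  | Bob  | Finance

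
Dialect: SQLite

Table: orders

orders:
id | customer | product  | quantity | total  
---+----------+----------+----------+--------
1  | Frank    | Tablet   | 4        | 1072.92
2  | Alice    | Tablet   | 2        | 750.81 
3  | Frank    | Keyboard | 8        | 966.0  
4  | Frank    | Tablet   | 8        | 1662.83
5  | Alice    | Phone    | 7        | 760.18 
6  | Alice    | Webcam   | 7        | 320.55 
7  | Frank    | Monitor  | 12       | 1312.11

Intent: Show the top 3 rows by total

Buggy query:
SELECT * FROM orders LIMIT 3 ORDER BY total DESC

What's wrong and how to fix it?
Bug: LIMIT must come after ORDER BY

Fix: Swap the clauses: ORDER BY first, then LIMIT

Corrected query:
SELECT * FROM orders ORDER BY total DESC LIMIT 3

Result:
id | customer | product | quantity | total  
---+----------+---------+----------+--------
4  | Frank    | Tablet  | 8        | 1662.83
7  | Frank    | Monitor | 12       | 1312.11
1  | Frank    | Tablet  | 4        | 1072.92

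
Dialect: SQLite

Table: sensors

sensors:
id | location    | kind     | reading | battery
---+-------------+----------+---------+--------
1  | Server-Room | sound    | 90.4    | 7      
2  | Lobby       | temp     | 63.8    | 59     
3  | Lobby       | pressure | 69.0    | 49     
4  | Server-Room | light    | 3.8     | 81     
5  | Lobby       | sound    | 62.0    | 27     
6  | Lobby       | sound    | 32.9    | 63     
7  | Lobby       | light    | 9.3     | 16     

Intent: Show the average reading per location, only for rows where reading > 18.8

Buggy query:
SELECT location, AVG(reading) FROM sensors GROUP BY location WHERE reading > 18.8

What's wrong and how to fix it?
Bug: Row-level WHERE must come before GROUP BY in the clause order

Fix: Move the WHERE clause before GROUP BY

Corrected query:
SELECT location, AVG(reading) FROM sensors WHERE reading > 18.8 GROUP BY location

Result:
location    | AVG(reading)
------------+-------------
Lobby       | 56.925      
Server-Room | 90.4        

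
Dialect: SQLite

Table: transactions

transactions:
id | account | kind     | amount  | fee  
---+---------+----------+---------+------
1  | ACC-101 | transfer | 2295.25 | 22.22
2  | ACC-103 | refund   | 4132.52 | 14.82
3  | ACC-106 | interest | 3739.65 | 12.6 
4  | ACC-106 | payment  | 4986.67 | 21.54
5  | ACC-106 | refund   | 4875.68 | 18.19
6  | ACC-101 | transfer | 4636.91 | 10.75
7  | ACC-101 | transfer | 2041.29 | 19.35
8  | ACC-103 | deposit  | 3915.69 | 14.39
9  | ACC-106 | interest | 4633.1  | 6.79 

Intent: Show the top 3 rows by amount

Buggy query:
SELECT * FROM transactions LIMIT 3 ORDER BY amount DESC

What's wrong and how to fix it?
Bug: LIMIT must come after ORDER BY

Fix: Sort with ORDER BY, then apply LIMIT

Corrected query:
SELECT * FROM transactions ORDER BY amount DESC LIMIT 3

Result:
id | account | kind     | amount  | fee  
---+---------+----------+---------+------
4  | ACC-106 | payment  | 4986.67 | 21.54
5  | ACC-106 | refund   | 4875.68 | 18.19
6  | ACC-101 | transfer | 4636.91 | 10.75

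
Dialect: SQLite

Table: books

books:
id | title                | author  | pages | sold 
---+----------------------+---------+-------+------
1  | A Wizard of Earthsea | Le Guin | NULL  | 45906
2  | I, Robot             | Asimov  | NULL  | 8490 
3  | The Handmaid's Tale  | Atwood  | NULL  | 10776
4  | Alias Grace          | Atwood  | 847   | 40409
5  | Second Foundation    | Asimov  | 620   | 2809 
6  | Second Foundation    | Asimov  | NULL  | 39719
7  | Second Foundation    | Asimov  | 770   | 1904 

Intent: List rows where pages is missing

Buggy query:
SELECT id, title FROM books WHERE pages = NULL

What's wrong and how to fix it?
Bug: Comparing to NULL with '=' never matches; NULL = NULL is unknown, not true

Fix: Use IS NULL to test for NULL

Corrected query:
SELECT id, title FROM books WHERE pages IS NULL

Result:
id | title               
---+---------------------
1  | A Wizard of Earthsea
2  | I, Robot            
3  | The Handmaid's Tale 
6  | Second Foundation   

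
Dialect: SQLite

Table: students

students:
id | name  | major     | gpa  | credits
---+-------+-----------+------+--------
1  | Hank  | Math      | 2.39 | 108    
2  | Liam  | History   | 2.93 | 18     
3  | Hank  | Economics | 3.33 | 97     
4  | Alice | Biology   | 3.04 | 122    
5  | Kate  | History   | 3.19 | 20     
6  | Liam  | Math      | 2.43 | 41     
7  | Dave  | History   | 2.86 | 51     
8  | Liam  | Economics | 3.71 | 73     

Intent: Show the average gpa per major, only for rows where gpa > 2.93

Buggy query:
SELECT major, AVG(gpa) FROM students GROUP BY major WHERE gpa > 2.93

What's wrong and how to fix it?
Bug: WHERE cannot follow GROUP BY

Fix: Place WHERE between FROM and GROUP BY

Corrected query:
SELECT major, AVG(gpa) FROM students WHERE gpa > 2.93 GROUP BY major

Result:
major     | AVG(gpa)
----------+---------
Biology   | 3.04    
Economics | 3.52    
History   | 3.19    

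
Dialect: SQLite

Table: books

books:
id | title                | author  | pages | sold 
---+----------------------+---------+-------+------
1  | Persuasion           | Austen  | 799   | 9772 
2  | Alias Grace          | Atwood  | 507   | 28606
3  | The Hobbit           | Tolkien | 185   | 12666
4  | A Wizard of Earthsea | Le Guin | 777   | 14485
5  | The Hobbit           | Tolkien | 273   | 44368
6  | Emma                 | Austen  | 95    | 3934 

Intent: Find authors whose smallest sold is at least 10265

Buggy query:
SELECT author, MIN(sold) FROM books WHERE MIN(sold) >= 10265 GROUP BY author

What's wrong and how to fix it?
Bug: Aggregates like MIN are computed per group after WHERE runs

Fix: Use HAVING for the per-group MIN condition

Corrected query:
SELECT author, MIN(sold) FROM books GROUP BY author HAVING MIN(sold) >= 10265

Result:
author  | MIN(sold)
--------+----------
Atwood  | 28606    
Le Guin | 14485    
Tolkien | 12666    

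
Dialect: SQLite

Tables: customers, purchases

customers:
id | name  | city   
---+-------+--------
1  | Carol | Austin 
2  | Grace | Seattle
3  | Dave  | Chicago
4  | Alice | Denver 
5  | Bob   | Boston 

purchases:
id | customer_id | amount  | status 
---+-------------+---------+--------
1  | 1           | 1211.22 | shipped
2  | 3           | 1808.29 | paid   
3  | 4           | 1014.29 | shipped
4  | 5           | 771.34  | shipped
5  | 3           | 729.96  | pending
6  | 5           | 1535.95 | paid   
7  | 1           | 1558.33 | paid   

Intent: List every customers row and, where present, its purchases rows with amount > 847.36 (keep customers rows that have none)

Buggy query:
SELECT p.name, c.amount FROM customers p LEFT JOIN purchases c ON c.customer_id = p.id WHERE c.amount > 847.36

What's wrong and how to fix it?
Bug: Filtering c.amount in WHERE discards the NULL rows produced by LEFT JOIN, turning it into an inner join

Fix: Move the right-table condition into the ON clause so unmatched parents are kept

Corrected query:
SELECT p.name, c.amount FROM customers p LEFT JOIN purchases c ON c.customer_id = p.id AND c.amount > 847.36

Result:
name  | amount 
------+--------
Carol | 1211.22
Carol | 1558.33
Grace | NULL   
Dave  | 1808.29
Alice | 1014.29
Bob   | 1535.95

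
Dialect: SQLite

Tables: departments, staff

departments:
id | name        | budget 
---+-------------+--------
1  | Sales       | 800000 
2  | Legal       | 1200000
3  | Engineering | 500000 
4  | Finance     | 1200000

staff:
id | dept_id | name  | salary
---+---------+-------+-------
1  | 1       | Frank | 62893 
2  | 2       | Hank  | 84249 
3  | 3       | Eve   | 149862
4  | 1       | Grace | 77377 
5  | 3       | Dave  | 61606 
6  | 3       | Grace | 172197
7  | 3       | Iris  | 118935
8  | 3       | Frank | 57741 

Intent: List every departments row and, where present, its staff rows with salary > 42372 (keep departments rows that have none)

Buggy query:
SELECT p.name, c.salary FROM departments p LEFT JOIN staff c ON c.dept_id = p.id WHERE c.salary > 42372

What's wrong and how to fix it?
Bug: A WHERE condition on the right-hand table after LEFT JOIN drops unmatched parents

Fix: Move the right-table condition into the ON clause so unmatched parents are kept

Corrected query:
SELECT p.name, c.salary FROM departments p LEFT JOIN staff c ON c.dept_id = p.id AND c.salary > 42372

Result:
name        | salary
------------+-------
Sales       | 62893 
Sales       | 77377 
Legal       | 84249 
Engineering | 57741 
Engineering | 61606 
Engineering | 118935
Engineering | 149862
Engineering | 172197
Finance     | NULL  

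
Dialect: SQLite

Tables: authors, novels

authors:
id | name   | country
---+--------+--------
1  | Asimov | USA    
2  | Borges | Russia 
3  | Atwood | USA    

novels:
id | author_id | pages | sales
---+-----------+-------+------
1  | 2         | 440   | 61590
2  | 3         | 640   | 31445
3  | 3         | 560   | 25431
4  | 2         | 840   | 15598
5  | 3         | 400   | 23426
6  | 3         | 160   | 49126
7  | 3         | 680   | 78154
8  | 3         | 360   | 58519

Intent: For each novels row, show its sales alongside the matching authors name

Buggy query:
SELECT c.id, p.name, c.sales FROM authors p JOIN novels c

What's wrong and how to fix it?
Bug: Missing join condition: each novels row is matched to all authors rows instead of just its own

Fix: Specify the join condition linking the foreign key to the parent id

Corrected query:
SELECT c.id, p.name, c.sales FROM authors p JOIN novels c ON c.author_id = p.id

Result:
id | name   | sales
---+--------+------
1  | Borges | 61590
2  | Atwood | 31445
3  | Atwood | 25431
4  | Borges | 15598
5  | Atwood | 23426
6  | Atwood | 49126
7  | Atwood | 78154
8  | Atwood | 58519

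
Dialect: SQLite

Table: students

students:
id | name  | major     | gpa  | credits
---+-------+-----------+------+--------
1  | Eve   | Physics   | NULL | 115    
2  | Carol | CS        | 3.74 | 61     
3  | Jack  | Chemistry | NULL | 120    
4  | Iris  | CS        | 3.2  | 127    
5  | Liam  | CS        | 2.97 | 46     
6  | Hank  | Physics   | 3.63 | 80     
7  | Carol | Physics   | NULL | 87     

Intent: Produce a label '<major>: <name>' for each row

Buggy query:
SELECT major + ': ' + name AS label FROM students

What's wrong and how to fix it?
Bug: SQLite uses || for string concatenation; + coerces text to numbers (yielding 0)

Fix: Use the || operator for string concatenation

Corrected query:
SELECT major || ': ' || name AS label FROM students

Result:
label          
---------------
Physics: Eve   
CS: Carol      
Chemistry: Jack
CS: Iris       
CS: Liam       
Physics: Hank  
Physics: Carol 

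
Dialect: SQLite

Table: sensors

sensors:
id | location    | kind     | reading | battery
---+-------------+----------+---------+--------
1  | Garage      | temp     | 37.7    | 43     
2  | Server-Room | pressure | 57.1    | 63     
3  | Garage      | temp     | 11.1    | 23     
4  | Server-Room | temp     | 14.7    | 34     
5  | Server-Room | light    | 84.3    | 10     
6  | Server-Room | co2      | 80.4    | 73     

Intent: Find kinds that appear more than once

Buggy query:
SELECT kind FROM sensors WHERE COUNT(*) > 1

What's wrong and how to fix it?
Bug: WHERE can't reference COUNT(*); aggregates are computed after WHERE

Fix: GROUP BY kind, then filter groups with HAVING COUNT(*) > 1

Corrected query:
SELECT kind FROM sensors GROUP BY kind HAVING COUNT(*) > 1

Result:
kind
----
temp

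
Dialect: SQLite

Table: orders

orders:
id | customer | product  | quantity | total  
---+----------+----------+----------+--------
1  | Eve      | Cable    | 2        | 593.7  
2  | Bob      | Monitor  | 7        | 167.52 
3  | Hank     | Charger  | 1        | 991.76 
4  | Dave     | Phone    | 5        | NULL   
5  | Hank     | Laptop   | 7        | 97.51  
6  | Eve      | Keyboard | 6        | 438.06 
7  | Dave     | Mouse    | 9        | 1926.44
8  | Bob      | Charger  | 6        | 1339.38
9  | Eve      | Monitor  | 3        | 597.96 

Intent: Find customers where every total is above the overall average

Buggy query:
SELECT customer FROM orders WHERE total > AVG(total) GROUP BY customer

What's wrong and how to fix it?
Bug: AVG() is an aggregate; it can't sit directly in WHERE

Fix: Compute the overall average in a scalar subquery and compare each group's MIN against it in HAVING

Corrected query:
SELECT customer FROM orders GROUP BY customer HAVING MIN(total) > (SELECT AVG(total) FROM orders)

Result:
customer
--------
Dave    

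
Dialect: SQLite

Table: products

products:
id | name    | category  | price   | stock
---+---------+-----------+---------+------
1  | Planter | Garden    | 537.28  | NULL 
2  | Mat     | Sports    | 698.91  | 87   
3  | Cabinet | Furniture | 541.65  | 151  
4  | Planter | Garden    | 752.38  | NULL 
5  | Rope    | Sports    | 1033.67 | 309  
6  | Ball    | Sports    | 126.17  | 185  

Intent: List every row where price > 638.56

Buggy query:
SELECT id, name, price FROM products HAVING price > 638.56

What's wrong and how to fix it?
Bug: This is a non-aggregate query (no GROUP BY, no aggregates), so in SQLite the HAVING clause is invalid here; a row-level condition belongs in WHERE

Fix: Replace HAVING with WHERE since the condition applies to individual rows

Corrected query:
SELECT id, name, price FROM products WHERE price > 638.56

Result:
id | name    | price  
---+---------+--------
2  | Mat     | 698.91 
4  | Planter | 752.38 
5  | Rope    | 1033.67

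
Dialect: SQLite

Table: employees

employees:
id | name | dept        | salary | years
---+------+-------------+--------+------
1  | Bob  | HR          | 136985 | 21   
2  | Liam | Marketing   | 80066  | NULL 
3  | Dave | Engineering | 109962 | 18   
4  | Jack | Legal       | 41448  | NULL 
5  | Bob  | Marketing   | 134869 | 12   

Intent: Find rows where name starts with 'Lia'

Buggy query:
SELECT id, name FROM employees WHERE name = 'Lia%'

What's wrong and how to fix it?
Bug: Wildcards only work with LIKE; '=' treats '%' as a literal character

Fix: Replace '=' with LIKE so 'Lia%' is treated as a pattern

Corrected query:
SELECT id, name FROM employees WHERE name LIKE 'Lia%'

Result:
id | name
---+-----
2  | Liam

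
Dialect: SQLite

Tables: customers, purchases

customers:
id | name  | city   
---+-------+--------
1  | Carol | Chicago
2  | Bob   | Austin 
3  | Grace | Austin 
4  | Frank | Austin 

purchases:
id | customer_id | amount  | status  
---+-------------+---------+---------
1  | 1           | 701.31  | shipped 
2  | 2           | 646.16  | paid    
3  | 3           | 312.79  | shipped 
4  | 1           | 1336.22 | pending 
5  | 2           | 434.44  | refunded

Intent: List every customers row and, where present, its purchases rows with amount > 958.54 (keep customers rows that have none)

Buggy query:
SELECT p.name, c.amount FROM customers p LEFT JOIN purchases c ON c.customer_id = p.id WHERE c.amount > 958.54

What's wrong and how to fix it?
Bug: Filtering c.amount in WHERE discards the NULL rows produced by LEFT JOIN, turning it into an inner join

Fix: Move the right-table condition into the ON clause so unmatched parents are kept

Corrected query:
SELECT p.name, c.amount FROM customers p LEFT JOIN purchases c ON c.customer_id = p.id AND c.amount > 958.54

Result:
name  | amount 
------+--------
Carol | 1336.22
Bob   | NULL   
Grace | NULL   
Frank | NULL   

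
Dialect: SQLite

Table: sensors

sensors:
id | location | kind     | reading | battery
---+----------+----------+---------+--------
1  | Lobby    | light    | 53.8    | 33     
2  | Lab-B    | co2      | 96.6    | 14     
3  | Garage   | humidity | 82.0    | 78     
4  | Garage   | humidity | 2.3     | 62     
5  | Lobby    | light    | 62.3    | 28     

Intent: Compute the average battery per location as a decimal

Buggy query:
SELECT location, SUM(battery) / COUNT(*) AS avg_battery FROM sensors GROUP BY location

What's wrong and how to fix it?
Bug: SUM(battery) and COUNT(*) are both integers; the division truncates the fractional part

Fix: Cast one side to REAL so the division keeps the fractional part

Corrected query:
SELECT location, SUM(battery) * 1.0 / COUNT(*) AS avg_battery FROM sensors GROUP BY location

Result:
location | avg_battery
---------+------------
Garage   | 70         
Lab-B    | 14         
Lobby    | 30.5       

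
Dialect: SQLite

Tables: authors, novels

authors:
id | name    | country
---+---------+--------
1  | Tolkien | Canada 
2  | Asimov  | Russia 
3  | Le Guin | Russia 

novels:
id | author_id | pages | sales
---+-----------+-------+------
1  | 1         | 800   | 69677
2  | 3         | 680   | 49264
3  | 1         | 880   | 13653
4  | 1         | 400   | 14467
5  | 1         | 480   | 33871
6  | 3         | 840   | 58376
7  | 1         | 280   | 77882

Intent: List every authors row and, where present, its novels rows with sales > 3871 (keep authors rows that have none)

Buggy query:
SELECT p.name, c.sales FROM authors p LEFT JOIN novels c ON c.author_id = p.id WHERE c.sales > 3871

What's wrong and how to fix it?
Bug: A WHERE condition on the right-hand table after LEFT JOIN drops unmatched parents

Fix: Move the right-table condition into the ON clause so unmatched parents are kept

Corrected query:
SELECT p.name, c.sales FROM authors p LEFT JOIN novels c ON c.author_id = p.id AND c.sales > 3871

Result:
name    | sales
--------+------
Tolkien | 13653
Tolkien | 14467
Tolkien | 33871
Tolkien | 69677
Tolkien | 77882
Asimov  | NULL 
Le Guin | 49264
Le Guin | 58376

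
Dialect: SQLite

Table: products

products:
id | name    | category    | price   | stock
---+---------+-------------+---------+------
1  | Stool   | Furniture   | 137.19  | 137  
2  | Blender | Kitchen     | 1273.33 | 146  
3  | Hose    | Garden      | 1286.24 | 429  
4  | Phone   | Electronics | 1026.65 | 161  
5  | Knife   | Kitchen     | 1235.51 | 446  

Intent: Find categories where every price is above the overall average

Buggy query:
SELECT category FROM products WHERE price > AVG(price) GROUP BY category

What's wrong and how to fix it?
Bug: AVG() is an aggregate; it can't sit directly in WHERE

Fix: Compute the overall average in a scalar subquery and compare each group's MIN against it in HAVING

Corrected query:
SELECT category FROM products GROUP BY category HAVING MIN(price) > (SELECT AVG(price) FROM products)

Result:
category   
-----------
Electronics
Garden     
Kitchen    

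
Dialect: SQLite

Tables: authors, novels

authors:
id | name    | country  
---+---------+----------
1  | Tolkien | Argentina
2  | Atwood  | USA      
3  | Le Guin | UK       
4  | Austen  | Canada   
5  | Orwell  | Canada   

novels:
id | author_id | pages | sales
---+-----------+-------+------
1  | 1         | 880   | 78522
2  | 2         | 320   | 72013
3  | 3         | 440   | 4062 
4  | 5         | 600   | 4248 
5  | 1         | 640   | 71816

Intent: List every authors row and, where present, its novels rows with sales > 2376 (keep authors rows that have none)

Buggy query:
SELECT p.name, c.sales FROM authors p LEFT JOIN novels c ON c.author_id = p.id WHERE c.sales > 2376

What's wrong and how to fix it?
Bug: Filtering c.sales in WHERE discards the NULL rows produced by LEFT JOIN, turning it into an inner join

Fix: Put 'c.sales > 2376' in the JOIN's ON clause instead of WHERE

Corrected query:
SELECT p.name, c.sales FROM authors p LEFT JOIN novels c ON c.author_id = p.id AND c.sales > 2376

Result:
name    | sales
--------+------
Tolkien | 71816
Tolkien | 78522
Atwood  | 72013
Le Guin | 4062 
Austen  | NULL 
Orwell  | 4248 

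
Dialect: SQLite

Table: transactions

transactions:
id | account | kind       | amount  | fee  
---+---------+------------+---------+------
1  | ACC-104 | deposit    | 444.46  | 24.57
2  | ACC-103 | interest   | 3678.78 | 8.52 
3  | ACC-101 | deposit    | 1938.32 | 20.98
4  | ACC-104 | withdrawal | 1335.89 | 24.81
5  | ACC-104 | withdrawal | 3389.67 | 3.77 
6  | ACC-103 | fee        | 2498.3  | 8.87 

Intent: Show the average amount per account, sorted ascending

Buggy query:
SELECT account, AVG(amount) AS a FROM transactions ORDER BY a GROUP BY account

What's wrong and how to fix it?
Bug: GROUP BY must precede ORDER BY

Fix: Move ORDER BY to the end, after GROUP BY

Corrected query:
SELECT account, AVG(amount) AS a FROM transactions GROUP BY account ORDER BY a

Result:
account | a      
--------+--------
ACC-104 | 1723.34
ACC-101 | 1938.32
ACC-103 | 3088.54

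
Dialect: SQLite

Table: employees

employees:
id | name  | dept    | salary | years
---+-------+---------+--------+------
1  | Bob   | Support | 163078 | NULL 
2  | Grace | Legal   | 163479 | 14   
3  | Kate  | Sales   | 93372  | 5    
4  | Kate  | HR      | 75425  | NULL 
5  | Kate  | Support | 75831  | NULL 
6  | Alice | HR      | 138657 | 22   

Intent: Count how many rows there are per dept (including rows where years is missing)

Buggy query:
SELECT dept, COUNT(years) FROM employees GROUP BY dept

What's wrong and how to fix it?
Bug: COUNT(years) skips NULLs, so groups with missing years are undercounted

Fix: Replace COUNT(years) with COUNT(*)

Corrected query:
SELECT dept, COUNT(*) FROM employees GROUP BY dept

Result:
dept    | COUNT(*)
--------+---------
HR      | 2       
Legal   | 1       
Sales   | 1       
Support | 2       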